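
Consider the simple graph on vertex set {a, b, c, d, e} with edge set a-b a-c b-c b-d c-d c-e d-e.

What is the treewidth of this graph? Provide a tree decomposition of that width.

Treewidth 2.
One such decomposition:
Bags: B1 = {a, b, c}  B2 = {b, c, d}  B3 = {c, d, e}
Tree: B1–B2, B2–B3

Every bag has size at most 3, so the width is 3 − 1 = 2 and tw(G) ≤ 2. For the lower bound, the 3 vertices {c, d, e} are pairwise adjacent, and any tree decomposition puts a clique entirely inside one bag — forcing width ≥ 2. Hence tw(G) = 2 exactly.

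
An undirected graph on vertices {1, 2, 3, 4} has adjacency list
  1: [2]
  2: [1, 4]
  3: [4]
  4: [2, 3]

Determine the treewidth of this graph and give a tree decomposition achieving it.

Each bag holds 2 vertices, so the decomposition has width 1, which upper-bounds the treewidth. G has an edge, so its treewidth is at least 1. Combining the bounds, tw(G) = 1.

Treewidth 1.
Bags: B1 = {3, 4}  B2 = {2, 4}  B3 = {1, 2}
Tree: B1–B2, B2–B3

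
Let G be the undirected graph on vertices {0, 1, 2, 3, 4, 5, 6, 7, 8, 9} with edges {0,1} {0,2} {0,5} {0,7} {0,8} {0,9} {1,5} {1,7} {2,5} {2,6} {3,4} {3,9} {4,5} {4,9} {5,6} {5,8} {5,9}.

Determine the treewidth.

2

A width-2 tree decomposition is:
Bags: B1 = {0, 5, 9}  B2 = {4, 5, 9}  B3 = {0, 2, 5}  B4 = {0, 5, 8}  B5 = {0, 1, 5}  B6 = {3, 4, 9}  B7 = {2, 5, 6}  B8 = {0, 1, 7}
Tree: B1–B2, B1–B3, B1–B4, B3–B5, B2–B6, B3–B7, B5–B8
Every bag has size at most 3, so the width is 3 − 1 = 2 and tw(G) ≤ 2. For the lower bound, the 3 vertices {3, 4, 9} are pairwise adjacent, and any tree decomposition puts a clique entirely inside one bag — forcing width ≥ 2. Therefore the treewidth is 2.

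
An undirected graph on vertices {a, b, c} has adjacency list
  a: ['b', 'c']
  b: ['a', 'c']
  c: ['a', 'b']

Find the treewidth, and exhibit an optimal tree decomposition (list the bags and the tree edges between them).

Treewidth 2.
Bags: B1 = {a, b, c}
Tree: (single bag)

A single bag containing all 3 vertices is trivially a valid decomposition of width 2. On the other hand G contains the 3-clique {a, b, c}. A clique must lie in a single bag of any decomposition, so no decomposition can have width below 2. Combining the bounds, tw(G) = 2.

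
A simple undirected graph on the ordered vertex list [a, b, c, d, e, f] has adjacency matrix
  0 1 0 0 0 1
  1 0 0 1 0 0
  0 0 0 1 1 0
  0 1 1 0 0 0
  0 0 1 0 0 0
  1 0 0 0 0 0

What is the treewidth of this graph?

A width-1 tree decomposition is:
Bags: B1 = {a, f}  B2 = {a, b}  B3 = {b, d}  B4 = {c, d}  B5 = {c, e}
Tree: B1–B2, B2–B3, B3–B4, B4–B5
The largest bag has 2 vertices, giving width 1; this decomposition certifies tw(G) ≤ 1. Since G has at least one edge (e.g. f–a), it is not an edgeless graph, so tw(G) ≥ 1. The upper and lower bounds meet at 1, so that is the treewidth.

1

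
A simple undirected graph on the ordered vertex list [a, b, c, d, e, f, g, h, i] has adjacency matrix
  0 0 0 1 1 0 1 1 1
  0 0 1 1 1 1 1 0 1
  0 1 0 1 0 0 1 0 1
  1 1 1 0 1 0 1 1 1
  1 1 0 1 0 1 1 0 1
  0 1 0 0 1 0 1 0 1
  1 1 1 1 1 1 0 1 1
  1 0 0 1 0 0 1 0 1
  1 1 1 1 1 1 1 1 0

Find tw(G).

A width-4 tree decomposition is:
Bags: B1 = {b, e, f, g, i}  B2 = {b, d, e, g, i}  B3 = {a, d, e, g, i}  B4 = {b, c, d, g, i}  B5 = {a, d, g, h, i}
Tree: B1–B2, B2–B3, B2–B4, B3–B5
Each bag holds 5 vertices, so the decomposition has width 4, which upper-bounds the treewidth. For the lower bound, the 5 vertices {a, d, g, h, i} are pairwise adjacent, and any tree decomposition puts a clique entirely inside one bag — forcing width ≥ 4. Combining the bounds, tw(G) = 4.

4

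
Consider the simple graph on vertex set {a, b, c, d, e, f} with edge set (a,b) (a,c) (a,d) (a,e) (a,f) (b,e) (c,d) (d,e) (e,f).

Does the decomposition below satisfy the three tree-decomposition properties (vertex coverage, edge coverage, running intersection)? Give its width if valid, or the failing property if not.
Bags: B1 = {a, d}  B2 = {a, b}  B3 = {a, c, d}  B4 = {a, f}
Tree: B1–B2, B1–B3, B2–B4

A tree decomposition must satisfy three properties: every vertex lies in some bag; for every edge, both endpoints lie together in some bag; and for every vertex, the bags containing it form a connected subtree. Here vertex e appears in no bag, so the decomposition is invalid.

No — vertex e appears in no bag.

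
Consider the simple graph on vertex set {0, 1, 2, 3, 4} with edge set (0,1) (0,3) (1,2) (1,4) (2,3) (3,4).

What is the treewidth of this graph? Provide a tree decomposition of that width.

Every bag has size at most 3, so the width is 3 − 1 = 2 and tw(G) ≤ 2. For the lower bound, G contains the cycle 0–1–4–3–0, so G is not a forest; only forests have treewidth ≤ 1, hence tw(G) ≥ 2. The upper and lower bounds meet at 2, so that is the treewidth.

Treewidth 2.
One such decomposition:
Bags: B1 = {0, 1, 3}  B2 = {1, 3, 4}  B3 = {1, 2, 3}
Tree: B1–B2, B2–B3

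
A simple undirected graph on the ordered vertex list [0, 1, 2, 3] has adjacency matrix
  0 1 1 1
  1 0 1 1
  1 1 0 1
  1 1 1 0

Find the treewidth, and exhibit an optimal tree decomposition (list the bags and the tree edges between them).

With just one bag of size 4, the width is 4 − 1 = 3, so tw(G) ≤ 3. On the other hand G contains the 4-clique {0, 1, 2, 3}. A clique must lie in a single bag of any decomposition, so no decomposition can have width below 3. The upper and lower bounds meet at 3, so that is the treewidth.

Treewidth 3.
Bags: B1 = {0, 1, 2, 3}
Tree: (single bag)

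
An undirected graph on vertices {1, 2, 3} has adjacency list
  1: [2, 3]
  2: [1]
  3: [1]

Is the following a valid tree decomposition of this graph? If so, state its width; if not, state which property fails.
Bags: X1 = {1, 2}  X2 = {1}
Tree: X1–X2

No — vertex 3 appears in no bag.

A tree decomposition must satisfy three properties: every vertex lies in some bag; for every edge, both endpoints lie together in some bag; and for every vertex, the bags containing it form a connected subtree. Here vertex 3 appears in no bag, so the decomposition is invalid.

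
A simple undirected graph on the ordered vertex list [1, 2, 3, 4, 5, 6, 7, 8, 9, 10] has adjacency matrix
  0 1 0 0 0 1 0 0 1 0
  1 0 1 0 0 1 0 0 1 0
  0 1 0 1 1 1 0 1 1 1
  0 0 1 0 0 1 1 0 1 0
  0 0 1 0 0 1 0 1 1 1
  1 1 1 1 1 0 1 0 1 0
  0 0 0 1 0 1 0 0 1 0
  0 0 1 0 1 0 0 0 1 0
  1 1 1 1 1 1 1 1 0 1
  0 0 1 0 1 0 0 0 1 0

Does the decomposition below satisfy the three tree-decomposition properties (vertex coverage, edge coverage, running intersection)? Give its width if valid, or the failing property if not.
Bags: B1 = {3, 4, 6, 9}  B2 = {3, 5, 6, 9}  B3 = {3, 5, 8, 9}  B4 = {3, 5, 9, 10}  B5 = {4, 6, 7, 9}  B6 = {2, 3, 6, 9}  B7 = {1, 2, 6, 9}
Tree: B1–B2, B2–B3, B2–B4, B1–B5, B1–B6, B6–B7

Checking the three conditions: (i) the bags cover all of {1, 2, 3, 4, 5, 6, 7, 8, 9, 10}; (ii) for each edge, some bag contains both endpoints; (iii) the bags containing any fixed vertex form a subtree. All hold, so the decomposition is valid with width 4 − 1 = 3.

Yes; width 3.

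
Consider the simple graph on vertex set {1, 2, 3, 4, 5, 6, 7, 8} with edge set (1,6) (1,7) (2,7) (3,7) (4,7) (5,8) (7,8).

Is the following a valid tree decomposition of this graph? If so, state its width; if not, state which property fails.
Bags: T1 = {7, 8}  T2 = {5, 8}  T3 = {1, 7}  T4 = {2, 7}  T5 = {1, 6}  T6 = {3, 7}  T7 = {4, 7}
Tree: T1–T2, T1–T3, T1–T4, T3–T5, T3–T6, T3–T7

Yes; width 1.

Checking the three conditions: (i) the bags cover all of {1, 2, 3, 4, 5, 6, 7, 8}; (ii) for each edge, some bag contains both endpoints; (iii) the bags containing any fixed vertex form a subtree. All hold, so the decomposition is valid with width 2 − 1 = 1.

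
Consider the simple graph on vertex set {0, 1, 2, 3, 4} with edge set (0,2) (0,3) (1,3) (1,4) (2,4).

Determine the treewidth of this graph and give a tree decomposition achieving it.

Every bag has size at most 3, so the width is 3 − 1 = 2 and tw(G) ≤ 2. The edges 0–3–1–4–2–0 form a cycle, so G is not a tree and its treewidth is at least 2. Combining the bounds, tw(G) = 2.

Treewidth 2.
Bags: B1 = {0, 1, 3}  B2 = {0, 1, 4}  B3 = {0, 2, 4}
Tree: B1–B2, B2–B3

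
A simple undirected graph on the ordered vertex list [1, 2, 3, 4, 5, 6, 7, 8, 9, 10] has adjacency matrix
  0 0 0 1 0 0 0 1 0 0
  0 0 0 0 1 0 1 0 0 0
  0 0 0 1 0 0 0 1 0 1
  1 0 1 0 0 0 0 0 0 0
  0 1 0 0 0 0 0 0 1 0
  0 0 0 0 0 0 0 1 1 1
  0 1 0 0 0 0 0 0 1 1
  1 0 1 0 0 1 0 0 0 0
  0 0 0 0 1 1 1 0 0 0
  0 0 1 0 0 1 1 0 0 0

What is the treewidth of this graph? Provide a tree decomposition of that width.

Each bag holds 3 vertices, so the decomposition has width 2, which upper-bounds the treewidth. The edges 1–4–3–8–1 form a cycle, so G is not a tree and its treewidth is at least 2. Combining the bounds, tw(G) = 2.

Treewidth 2.
One optimal decomposition is:
Bags: B1 = {1, 4, 8}  B2 = {3, 4, 8}  B3 = {3, 6, 8}  B4 = {3, 6, 10}  B5 = {6, 9, 10}  B6 = {7, 9, 10}  B7 = {5, 7, 9}  B8 = {2, 5, 7}
Tree: B1–B2, B2–B3, B3–B4, B4–B5, B5–B6, B6–B7, B7–B8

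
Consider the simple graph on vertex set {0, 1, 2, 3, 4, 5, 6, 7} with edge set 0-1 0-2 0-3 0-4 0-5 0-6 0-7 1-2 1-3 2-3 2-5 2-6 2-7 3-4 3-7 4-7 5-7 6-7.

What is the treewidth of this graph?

3

A width-3 tree decomposition is:
Bags: B1 = {0, 2, 3, 7}  B2 = {0, 2, 5, 7}  B3 = {0, 3, 4, 7}  B4 = {0, 1, 2, 3}  B5 = {0, 2, 6, 7}
Tree: B1–B2, B1–B3, B1–B4, B1–B5
Each bag holds 4 vertices, so the decomposition has width 3, which upper-bounds the treewidth. Conversely, {0, 1, 2, 3} is a clique of size 4, and the vertices of any clique must share a bag in every tree decomposition; so some bag has ≥ 4 vertices and tw(G) ≥ 3. Therefore the treewidth is 3.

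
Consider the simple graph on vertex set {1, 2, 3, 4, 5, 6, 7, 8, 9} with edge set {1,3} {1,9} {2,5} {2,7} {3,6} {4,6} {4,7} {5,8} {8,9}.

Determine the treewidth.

2

A width-2 tree decomposition is:
Bags: B1 = {5, 8, 9}  B2 = {1, 5, 9}  B3 = {1, 3, 5}  B4 = {3, 5, 6}  B5 = {4, 5, 6}  B6 = {4, 5, 7}  B7 = {2, 5, 7}
Tree: B1–B2, B2–B3, B3–B4, B4–B5, B5–B6, B6–B7
The largest bag has 3 vertices, giving width 2; this decomposition certifies tw(G) ≤ 2. Since 5–8–9–1–3–6–4–7–2–5 is a cycle in G, G is not acyclic. Forests are exactly the graphs of treewidth ≤ 1, so tw(G) ≥ 2. Combining the bounds, tw(G) = 2.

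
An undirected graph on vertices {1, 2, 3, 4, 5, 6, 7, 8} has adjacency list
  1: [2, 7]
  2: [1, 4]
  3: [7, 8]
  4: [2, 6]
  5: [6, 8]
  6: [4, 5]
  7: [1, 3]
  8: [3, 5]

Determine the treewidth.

2

A width-2 tree decomposition is:
Bags: B1 = {3, 7, 8}  B2 = {1, 7, 8}  B3 = {1, 2, 8}  B4 = {2, 4, 8}  B5 = {4, 6, 8}  B6 = {5, 6, 8}
Tree: B1–B2, B2–B3, B3–B4, B4–B5, B5–B6
Each bag holds 3 vertices, so the decomposition has width 2, which upper-bounds the treewidth. The edges 8–3–7–1–2–4–6–5–8 form a cycle, so G is not a tree and its treewidth is at least 2. Hence tw(G) = 2 exactly.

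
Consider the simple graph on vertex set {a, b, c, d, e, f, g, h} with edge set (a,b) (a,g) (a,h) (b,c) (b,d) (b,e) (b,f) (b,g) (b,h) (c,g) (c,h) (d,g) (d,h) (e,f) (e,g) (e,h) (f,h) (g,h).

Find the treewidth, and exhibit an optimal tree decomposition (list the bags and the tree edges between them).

The largest bag has 4 vertices, giving width 3; this decomposition certifies tw(G) ≤ 3. For the lower bound, the 4 vertices {b, d, g, h} are pairwise adjacent, and any tree decomposition puts a clique entirely inside one bag — forcing width ≥ 3. Therefore the treewidth is 3.

Treewidth 3.
Bags: B1 = {b, d, g, h}  B2 = {a, b, g, h}  B3 = {b, e, g, h}  B4 = {b, e, f, h}  B5 = {b, c, g, h}
Tree: B1–B2, B1–B3, B3–B4, B1–B5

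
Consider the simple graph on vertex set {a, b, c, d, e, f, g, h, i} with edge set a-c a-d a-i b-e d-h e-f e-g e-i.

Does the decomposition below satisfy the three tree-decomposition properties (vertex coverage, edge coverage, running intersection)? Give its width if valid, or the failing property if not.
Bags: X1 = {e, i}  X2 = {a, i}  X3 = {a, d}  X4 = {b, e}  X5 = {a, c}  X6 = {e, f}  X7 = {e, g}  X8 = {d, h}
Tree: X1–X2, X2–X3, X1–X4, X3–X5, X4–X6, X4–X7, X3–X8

Yes; width 1.

Every vertex of G appears in some bag (union = {a, b, c, d, e, f, g, h, i}); every edge is covered by a bag; and for each vertex v the set of bags containing v is connected in the bag tree. The decomposition is therefore valid. The largest bag has 2 vertices, so the width is 1.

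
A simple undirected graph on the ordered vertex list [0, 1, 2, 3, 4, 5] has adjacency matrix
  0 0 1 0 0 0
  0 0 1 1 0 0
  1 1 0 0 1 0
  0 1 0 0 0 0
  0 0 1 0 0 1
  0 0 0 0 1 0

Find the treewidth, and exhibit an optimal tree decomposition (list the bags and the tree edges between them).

The largest bag has 2 vertices, giving width 1; this decomposition certifies tw(G) ≤ 1. Any graph with an edge has treewidth ≥ 1, and G has the edge 1–2. The upper and lower bounds meet at 1, so that is the treewidth.

Treewidth 1.
One optimal decomposition is:
Bags: B1 = {1, 2}  B2 = {2, 4}  B3 = {0, 2}  B4 = {4, 5}  B5 = {1, 3}
Tree: B1–B2, B2–B3, B2–B4, B1–B5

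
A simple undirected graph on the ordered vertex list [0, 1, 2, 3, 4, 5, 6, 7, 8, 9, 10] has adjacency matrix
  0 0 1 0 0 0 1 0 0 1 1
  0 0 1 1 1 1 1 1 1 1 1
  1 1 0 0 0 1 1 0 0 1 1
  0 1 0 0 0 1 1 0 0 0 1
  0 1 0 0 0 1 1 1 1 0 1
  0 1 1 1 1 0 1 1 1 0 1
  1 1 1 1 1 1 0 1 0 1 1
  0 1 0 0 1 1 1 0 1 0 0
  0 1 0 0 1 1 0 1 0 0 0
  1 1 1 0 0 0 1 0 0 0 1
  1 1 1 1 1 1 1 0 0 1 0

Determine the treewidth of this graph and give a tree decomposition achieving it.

Treewidth 4.
One optimal decomposition is:
Bags: B1 = {1, 2, 5, 6, 10}  B2 = {1, 4, 5, 6, 10}  B3 = {1, 2, 6, 9, 10}  B4 = {1, 3, 5, 6, 10}  B5 = {1, 4, 5, 6, 7}  B6 = {1, 4, 5, 7, 8}  B7 = {0, 2, 6, 9, 10}
Tree: B1–B2, B1–B3, B1–B4, B2–B5, B5–B6, B3–B7

Every bag has size at most 5, so the width is 5 − 1 = 4 and tw(G) ≤ 4. On the other hand G contains the 5-clique {0, 2, 6, 9, 10}. A clique must lie in a single bag of any decomposition, so no decomposition can have width below 4. Hence tw(G) = 4 exactly.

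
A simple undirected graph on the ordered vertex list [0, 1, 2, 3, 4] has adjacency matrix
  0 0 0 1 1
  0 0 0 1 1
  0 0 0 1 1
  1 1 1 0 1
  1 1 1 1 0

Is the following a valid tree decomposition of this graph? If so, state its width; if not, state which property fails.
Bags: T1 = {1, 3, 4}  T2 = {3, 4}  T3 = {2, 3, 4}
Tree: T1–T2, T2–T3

No — vertex 0 appears in no bag.

A tree decomposition must satisfy three properties: every vertex lies in some bag; for every edge, both endpoints lie together in some bag; and for every vertex, the bags containing it form a connected subtree. Here vertex 0 appears in no bag, so the decomposition is invalid.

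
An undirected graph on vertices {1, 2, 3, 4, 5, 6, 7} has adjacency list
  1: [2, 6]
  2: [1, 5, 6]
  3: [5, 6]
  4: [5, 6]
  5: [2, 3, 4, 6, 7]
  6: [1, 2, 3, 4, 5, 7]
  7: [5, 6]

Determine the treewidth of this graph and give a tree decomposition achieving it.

Each bag holds 3 vertices, so the decomposition has width 2, which upper-bounds the treewidth. Conversely, {1, 2, 6} is a clique of size 3, and the vertices of any clique must share a bag in every tree decomposition; so some bag has ≥ 3 vertices and tw(G) ≥ 2. The upper and lower bounds meet at 2, so that is the treewidth.

Treewidth 2.
Bags: B1 = {4, 5, 6}  B2 = {2, 5, 6}  B3 = {3, 5, 6}  B4 = {1, 2, 6}  B5 = {5, 6, 7}
Tree: B1–B2, B1–B3, B2–B4, B1–B5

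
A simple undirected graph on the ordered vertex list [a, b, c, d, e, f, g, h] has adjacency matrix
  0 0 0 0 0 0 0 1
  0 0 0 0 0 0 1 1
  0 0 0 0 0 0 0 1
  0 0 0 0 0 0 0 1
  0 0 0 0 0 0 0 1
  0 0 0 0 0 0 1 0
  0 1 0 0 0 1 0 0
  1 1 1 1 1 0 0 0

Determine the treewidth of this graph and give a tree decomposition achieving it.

Each bag holds 2 vertices, so the decomposition has width 1, which upper-bounds the treewidth. G has an edge, so its treewidth is at least 1. Combining the bounds, tw(G) = 1.

Treewidth 1.
One such decomposition:
Bags: B1 = {b, h}  B2 = {e, h}  B3 = {b, g}  B4 = {c, h}  B5 = {a, h}  B6 = {f, g}  B7 = {d, h}
Tree: B1–B2, B1–B3, B1–B4, B1–B5, B3–B6, B2–B7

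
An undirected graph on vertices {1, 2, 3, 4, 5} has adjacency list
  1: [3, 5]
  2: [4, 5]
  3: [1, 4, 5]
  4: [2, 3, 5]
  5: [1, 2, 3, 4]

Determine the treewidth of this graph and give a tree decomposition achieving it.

Treewidth 2.
Bags: B1 = {3, 4, 5}  B2 = {2, 4, 5}  B3 = {1, 3, 5}
Tree: B1–B2, B1–B3

The largest bag has 3 vertices, giving width 2; this decomposition certifies tw(G) ≤ 2. Conversely, {2, 4, 5} is a clique of size 3, and the vertices of any clique must share a bag in every tree decomposition; so some bag has ≥ 3 vertices and tw(G) ≥ 2. The upper and lower bounds meet at 2, so that is the treewidth.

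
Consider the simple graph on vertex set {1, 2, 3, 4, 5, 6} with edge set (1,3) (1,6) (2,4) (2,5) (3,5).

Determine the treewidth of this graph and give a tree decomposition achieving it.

Every bag has size at most 2, so the width is 2 − 1 = 1 and tw(G) ≤ 1. G has an edge, so its treewidth is at least 1. Therefore the treewidth is 1.

Treewidth 1.
Bags: B1 = {1, 6}  B2 = {1, 3}  B3 = {3, 5}  B4 = {2, 5}  B5 = {2, 4}
Tree: B1–B2, B2–B3, B3–B4, B4–B5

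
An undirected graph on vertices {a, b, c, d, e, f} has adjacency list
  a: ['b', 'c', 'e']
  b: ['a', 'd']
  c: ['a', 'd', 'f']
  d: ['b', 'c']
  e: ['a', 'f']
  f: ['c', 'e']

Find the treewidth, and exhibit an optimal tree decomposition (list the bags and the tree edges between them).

Treewidth 2.
One optimal decomposition is:
Bags: B1 = {b, c, d}  B2 = {a, b, c}  B3 = {a, c, f}  B4 = {a, e, f}
Tree: B1–B2, B2–B3, B3–B4

Every bag has size at most 3, so the width is 3 − 1 = 2 and tw(G) ≤ 2. For the lower bound, G contains the cycle d–b–a–c–d, so G is not a forest; only forests have treewidth ≤ 1, hence tw(G) ≥ 2. Hence tw(G) = 2 exactly.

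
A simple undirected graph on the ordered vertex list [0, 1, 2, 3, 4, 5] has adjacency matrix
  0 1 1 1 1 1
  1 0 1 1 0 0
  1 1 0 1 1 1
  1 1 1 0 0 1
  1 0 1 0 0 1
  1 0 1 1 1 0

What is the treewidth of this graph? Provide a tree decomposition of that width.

Treewidth 3.
One such decomposition:
Bags: B1 = {0, 2, 3, 5}  B2 = {0, 2, 4, 5}  B3 = {0, 1, 2, 3}
Tree: B1–B2, B1–B3

The largest bag has 4 vertices, giving width 3; this decomposition certifies tw(G) ≤ 3. On the other hand G contains the 4-clique {0, 1, 2, 3}. A clique must lie in a single bag of any decomposition, so no decomposition can have width below 3. The upper and lower bounds meet at 3, so that is the treewidth.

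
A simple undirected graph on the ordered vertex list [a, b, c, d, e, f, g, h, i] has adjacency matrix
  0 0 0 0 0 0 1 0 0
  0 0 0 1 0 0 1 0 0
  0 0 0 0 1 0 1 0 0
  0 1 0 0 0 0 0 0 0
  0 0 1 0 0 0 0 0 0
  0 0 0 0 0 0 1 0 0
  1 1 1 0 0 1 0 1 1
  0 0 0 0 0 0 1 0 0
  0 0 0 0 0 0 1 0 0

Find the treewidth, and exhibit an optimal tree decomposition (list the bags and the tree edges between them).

Treewidth 1.
One optimal decomposition is:
Bags: B1 = {f, g}  B2 = {b, g}  B3 = {b, d}  B4 = {c, g}  B5 = {c, e}  B6 = {g, i}  B7 = {a, g}  B8 = {g, h}
Tree: B1–B2, B2–B3, B1–B4, B4–B5, B2–B6, B1–B7, B7–B8

The largest bag has 2 vertices, giving width 1; this decomposition certifies tw(G) ≤ 1. Since G has at least one edge (e.g. g–f), it is not an edgeless graph, so tw(G) ≥ 1. Combining the bounds, tw(G) = 1.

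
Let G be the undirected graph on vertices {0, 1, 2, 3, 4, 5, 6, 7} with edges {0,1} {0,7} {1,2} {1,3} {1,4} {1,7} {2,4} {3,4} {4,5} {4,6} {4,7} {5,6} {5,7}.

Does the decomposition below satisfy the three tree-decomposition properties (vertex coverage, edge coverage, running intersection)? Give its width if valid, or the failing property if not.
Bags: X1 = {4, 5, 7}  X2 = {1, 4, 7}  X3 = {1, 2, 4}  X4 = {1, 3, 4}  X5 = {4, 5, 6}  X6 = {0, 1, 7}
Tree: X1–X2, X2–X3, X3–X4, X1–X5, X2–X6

Yes; width 2.

Vertex coverage: the bags together contain {0, 1, 2, 3, 4, 5, 6, 7}, the full vertex set. Edge coverage: each edge of G has both endpoints in at least one bag. Running intersection: for every vertex, the bags containing it form a connected subtree. All three properties hold, so this is a valid tree decomposition of width max|bag| − 1 = 2, and hence tw(G) ≤ 2.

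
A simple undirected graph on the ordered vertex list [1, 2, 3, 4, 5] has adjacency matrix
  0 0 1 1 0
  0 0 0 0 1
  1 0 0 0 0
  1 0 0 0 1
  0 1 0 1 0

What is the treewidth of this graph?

1

A width-1 tree decomposition is:
Bags: B1 = {1, 3}  B2 = {1, 4}  B3 = {4, 5}  B4 = {2, 5}
Tree: B1–B2, B2–B3, B3–B4
The largest bag has 2 vertices, giving width 1; this decomposition certifies tw(G) ≤ 1. Since G has at least one edge (e.g. 3–1), it is not an edgeless graph, so tw(G) ≥ 1. Hence tw(G) = 1 exactly.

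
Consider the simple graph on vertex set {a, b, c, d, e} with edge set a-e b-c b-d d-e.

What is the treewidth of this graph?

1

A width-1 tree decomposition is:
Bags: B1 = {b, c}  B2 = {b, d}  B3 = {d, e}  B4 = {a, e}
Tree: B1–B2, B2–B3, B3–B4
Every bag has size at most 2, so the width is 2 − 1 = 1 and tw(G) ≤ 1. Since G has at least one edge (e.g. c–b), it is not an edgeless graph, so tw(G) ≥ 1. Therefore the treewidth is 1.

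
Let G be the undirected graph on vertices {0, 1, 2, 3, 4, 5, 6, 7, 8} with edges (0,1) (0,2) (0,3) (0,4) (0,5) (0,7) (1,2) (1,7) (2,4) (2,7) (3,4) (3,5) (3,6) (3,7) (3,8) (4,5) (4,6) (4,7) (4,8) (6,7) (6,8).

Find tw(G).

3

A width-3 tree decomposition is:
Bags: B1 = {0, 3, 4, 7}  B2 = {0, 3, 4, 5}  B3 = {3, 4, 6, 7}  B4 = {3, 4, 6, 8}  B5 = {0, 2, 4, 7}  B6 = {0, 1, 2, 7}
Tree: B1–B2, B1–B3, B3–B4, B1–B5, B5–B6
Each bag holds 4 vertices, so the decomposition has width 3, which upper-bounds the treewidth. Conversely, {0, 1, 2, 7} is a clique of size 4, and the vertices of any clique must share a bag in every tree decomposition; so some bag has ≥ 4 vertices and tw(G) ≥ 3. Hence tw(G) = 3 exactly.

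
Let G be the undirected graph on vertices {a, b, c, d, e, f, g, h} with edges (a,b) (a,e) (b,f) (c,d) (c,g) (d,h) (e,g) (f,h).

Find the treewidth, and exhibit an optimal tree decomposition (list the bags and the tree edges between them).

Treewidth 2.
Bags: B1 = {a, b, f}  B2 = {a, e, f}  B3 = {e, f, g}  B4 = {c, f, g}  B5 = {c, d, f}  B6 = {d, f, h}
Tree: B1–B2, B2–B3, B3–B4, B4–B5, B5–B6

Each bag holds 3 vertices, so the decomposition has width 2, which upper-bounds the treewidth. Since f–b–a–e–g–c–d–h–f is a cycle in G, G is not acyclic. Forests are exactly the graphs of treewidth ≤ 1, so tw(G) ≥ 2. Combining the bounds, tw(G) = 2.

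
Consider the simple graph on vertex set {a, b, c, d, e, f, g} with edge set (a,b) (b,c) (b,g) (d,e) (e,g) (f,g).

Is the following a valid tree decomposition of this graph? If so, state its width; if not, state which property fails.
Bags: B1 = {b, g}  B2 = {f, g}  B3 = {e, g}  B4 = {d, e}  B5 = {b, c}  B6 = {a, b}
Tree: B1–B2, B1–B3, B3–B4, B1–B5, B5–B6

Checking the three conditions: (i) the bags cover all of {a, b, c, d, e, f, g}; (ii) for each edge, some bag contains both endpoints; (iii) the bags containing any fixed vertex form a subtree. All hold, so the decomposition is valid with width 2 − 1 = 1.

Yes; width 1.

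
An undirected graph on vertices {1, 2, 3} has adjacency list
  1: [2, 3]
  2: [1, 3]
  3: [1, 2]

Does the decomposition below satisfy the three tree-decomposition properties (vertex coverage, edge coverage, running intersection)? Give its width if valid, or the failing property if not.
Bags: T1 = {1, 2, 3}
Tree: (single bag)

Checking the three conditions: (i) the bags cover all of {1, 2, 3}; (ii) for each edge, some bag contains both endpoints; (iii) the bags containing any fixed vertex form a subtree. All hold, so the decomposition is valid with width 3 − 1 = 2.

Yes; width 2.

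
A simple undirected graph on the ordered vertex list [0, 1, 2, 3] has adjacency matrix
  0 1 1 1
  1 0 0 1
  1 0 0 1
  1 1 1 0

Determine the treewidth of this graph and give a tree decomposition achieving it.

Each bag holds 3 vertices, so the decomposition has width 2, which upper-bounds the treewidth. For the lower bound, the 3 vertices {0, 1, 3} are pairwise adjacent, and any tree decomposition puts a clique entirely inside one bag — forcing width ≥ 2. Hence tw(G) = 2 exactly.

Treewidth 2.
Bags: B1 = {0, 2, 3}  B2 = {0, 1, 3}
Tree: B1–B2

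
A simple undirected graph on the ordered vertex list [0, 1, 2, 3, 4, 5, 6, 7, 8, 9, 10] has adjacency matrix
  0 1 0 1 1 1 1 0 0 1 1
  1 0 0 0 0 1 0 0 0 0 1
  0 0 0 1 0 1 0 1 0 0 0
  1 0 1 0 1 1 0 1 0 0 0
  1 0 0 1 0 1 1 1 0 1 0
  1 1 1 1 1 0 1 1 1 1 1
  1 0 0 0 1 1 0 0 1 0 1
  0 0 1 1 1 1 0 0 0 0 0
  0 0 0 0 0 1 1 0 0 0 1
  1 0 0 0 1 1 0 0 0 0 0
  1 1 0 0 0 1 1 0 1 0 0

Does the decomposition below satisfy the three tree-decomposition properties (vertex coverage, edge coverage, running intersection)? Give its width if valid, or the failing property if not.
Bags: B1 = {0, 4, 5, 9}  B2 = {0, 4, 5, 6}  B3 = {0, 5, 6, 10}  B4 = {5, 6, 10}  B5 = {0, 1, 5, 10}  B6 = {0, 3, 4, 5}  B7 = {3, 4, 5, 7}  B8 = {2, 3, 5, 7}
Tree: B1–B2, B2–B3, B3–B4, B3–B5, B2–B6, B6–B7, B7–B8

A tree decomposition must satisfy three properties: every vertex lies in some bag; for every edge, both endpoints lie together in some bag; and for every vertex, the bags containing it form a connected subtree. Here vertex 8 appears in no bag, so the decomposition is invalid.

No — vertex 8 appears in no bag.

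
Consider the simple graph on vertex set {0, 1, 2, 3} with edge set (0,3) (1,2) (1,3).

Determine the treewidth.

1

A width-1 tree decomposition is:
Bags: B1 = {1, 2}  B2 = {1, 3}  B3 = {0, 3}
Tree: B1–B2, B2–B3
Every bag has size at most 2, so the width is 2 − 1 = 1 and tw(G) ≤ 1. G has an edge, so its treewidth is at least 1. Therefore the treewidth is 1.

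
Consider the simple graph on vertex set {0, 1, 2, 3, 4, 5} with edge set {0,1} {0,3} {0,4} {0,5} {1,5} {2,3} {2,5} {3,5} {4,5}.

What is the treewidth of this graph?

A width-2 tree decomposition is:
Bags: B1 = {0, 4, 5}  B2 = {0, 3, 5}  B3 = {2, 3, 5}  B4 = {0, 1, 5}
Tree: B1–B2, B2–B3, B2–B4
The largest bag has 3 vertices, giving width 2; this decomposition certifies tw(G) ≤ 2. On the other hand G contains the 3-clique {0, 1, 5}. A clique must lie in a single bag of any decomposition, so no decomposition can have width below 2. The upper and lower bounds meet at 2, so that is the treewidth.

2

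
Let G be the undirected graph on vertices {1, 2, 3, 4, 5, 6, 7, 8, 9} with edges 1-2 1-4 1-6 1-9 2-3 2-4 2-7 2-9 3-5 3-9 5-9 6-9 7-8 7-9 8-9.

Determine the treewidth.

2

A width-2 tree decomposition is:
Bags: B1 = {1, 2, 9}  B2 = {2, 7, 9}  B3 = {1, 2, 4}  B4 = {1, 6, 9}  B5 = {2, 3, 9}  B6 = {7, 8, 9}  B7 = {3, 5, 9}
Tree: B1–B2, B1–B3, B1–B4, B2–B5, B2–B6, B5–B7
Every bag has size at most 3, so the width is 3 − 1 = 2 and tw(G) ≤ 2. For the lower bound, the 3 vertices {7, 8, 9} are pairwise adjacent, and any tree decomposition puts a clique entirely inside one bag — forcing width ≥ 2. Hence tw(G) = 2 exactly.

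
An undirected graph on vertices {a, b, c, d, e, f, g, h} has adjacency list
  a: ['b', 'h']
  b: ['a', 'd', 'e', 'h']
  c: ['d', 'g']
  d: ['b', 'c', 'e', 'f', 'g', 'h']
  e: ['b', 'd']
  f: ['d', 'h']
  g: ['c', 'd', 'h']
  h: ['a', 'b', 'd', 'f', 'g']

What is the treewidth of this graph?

2

A width-2 tree decomposition is:
Bags: B1 = {d, g, h}  B2 = {b, d, h}  B3 = {b, d, e}  B4 = {a, b, h}  B5 = {d, f, h}  B6 = {c, d, g}
Tree: B1–B2, B2–B3, B2–B4, B2–B5, B1–B6
The largest bag has 3 vertices, giving width 2; this decomposition certifies tw(G) ≤ 2. For the lower bound, the 3 vertices {b, d, e} are pairwise adjacent, and any tree decomposition puts a clique entirely inside one bag — forcing width ≥ 2. Hence tw(G) = 2 exactly.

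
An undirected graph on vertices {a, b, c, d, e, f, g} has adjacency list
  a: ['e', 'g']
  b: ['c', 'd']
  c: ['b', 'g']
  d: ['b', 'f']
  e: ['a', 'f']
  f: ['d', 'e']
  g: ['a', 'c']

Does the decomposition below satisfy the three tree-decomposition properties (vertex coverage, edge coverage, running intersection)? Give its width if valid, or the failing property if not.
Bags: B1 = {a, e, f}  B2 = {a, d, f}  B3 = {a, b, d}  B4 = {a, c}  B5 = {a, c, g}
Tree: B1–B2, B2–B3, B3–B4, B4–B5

No — edge (b,c) lies in no bag.

A tree decomposition must satisfy three properties: every vertex lies in some bag; for every edge, both endpoints lie together in some bag; and for every vertex, the bags containing it form a connected subtree. Here edge (b,c) lies in no bag, so the decomposition is invalid.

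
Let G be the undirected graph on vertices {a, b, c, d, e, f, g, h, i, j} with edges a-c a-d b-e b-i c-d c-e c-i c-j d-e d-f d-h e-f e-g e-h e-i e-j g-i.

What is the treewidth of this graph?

A width-2 tree decomposition is:
Bags: B1 = {d, e, h}  B2 = {c, d, e}  B3 = {c, e, i}  B4 = {a, c, d}  B5 = {d, e, f}  B6 = {e, g, i}  B7 = {c, e, j}  B8 = {b, e, i}
Tree: B1–B2, B2–B3, B2–B4, B2–B5, B3–B6, B3–B7, B3–B8
Every bag has size at most 3, so the width is 3 − 1 = 2 and tw(G) ≤ 2. Conversely, {d, e, h} is a clique of size 3, and the vertices of any clique must share a bag in every tree decomposition; so some bag has ≥ 3 vertices and tw(G) ≥ 2. The upper and lower bounds meet at 2, so that is the treewidth.

2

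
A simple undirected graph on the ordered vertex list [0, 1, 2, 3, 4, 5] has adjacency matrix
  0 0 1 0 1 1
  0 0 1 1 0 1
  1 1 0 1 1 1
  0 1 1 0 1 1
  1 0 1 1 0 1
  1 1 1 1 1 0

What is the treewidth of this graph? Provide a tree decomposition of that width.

Every bag has size at most 4, so the width is 4 − 1 = 3 and tw(G) ≤ 3. For the lower bound, the 4 vertices {0, 2, 4, 5} are pairwise adjacent, and any tree decomposition puts a clique entirely inside one bag — forcing width ≥ 3. Combining the bounds, tw(G) = 3.

Treewidth 3.
Bags: B1 = {2, 3, 4, 5}  B2 = {0, 2, 4, 5}  B3 = {1, 2, 3, 5}
Tree: B1–B2, B1–B3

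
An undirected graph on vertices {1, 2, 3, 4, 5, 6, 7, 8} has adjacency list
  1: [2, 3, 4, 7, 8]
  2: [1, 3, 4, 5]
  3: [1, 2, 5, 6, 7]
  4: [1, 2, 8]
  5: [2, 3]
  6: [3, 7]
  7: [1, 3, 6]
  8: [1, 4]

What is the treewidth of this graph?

2

A width-2 tree decomposition is:
Bags: B1 = {1, 2, 4}  B2 = {1, 2, 3}  B3 = {1, 4, 8}  B4 = {1, 3, 7}  B5 = {2, 3, 5}  B6 = {3, 6, 7}
Tree: B1–B2, B1–B3, B2–B4, B2–B5, B4–B6
Each bag holds 3 vertices, so the decomposition has width 2, which upper-bounds the treewidth. On the other hand G contains the 3-clique {1, 4, 8}. A clique must lie in a single bag of any decomposition, so no decomposition can have width below 2. Therefore the treewidth is 2.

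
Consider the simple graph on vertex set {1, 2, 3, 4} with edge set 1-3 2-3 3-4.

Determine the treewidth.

1

A width-1 tree decomposition is:
Bags: B1 = {1, 3}  B2 = {3, 4}  B3 = {2, 3}
Tree: B1–B2, B2–B3
Each bag holds 2 vertices, so the decomposition has width 1, which upper-bounds the treewidth. Any graph with an edge has treewidth ≥ 1, and G has the edge 3–1. Combining the bounds, tw(G) = 1.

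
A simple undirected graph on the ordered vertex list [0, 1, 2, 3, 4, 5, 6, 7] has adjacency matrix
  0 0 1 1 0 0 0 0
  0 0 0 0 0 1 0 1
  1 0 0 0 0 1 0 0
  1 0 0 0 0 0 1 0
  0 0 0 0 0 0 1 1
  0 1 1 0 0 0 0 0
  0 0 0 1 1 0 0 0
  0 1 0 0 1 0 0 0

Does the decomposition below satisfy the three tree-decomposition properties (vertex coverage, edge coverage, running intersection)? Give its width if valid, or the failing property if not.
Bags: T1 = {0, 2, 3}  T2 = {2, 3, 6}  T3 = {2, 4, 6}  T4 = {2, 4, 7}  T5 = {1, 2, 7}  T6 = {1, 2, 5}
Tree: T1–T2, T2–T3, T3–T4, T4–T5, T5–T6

Every vertex of G appears in some bag (union = {0, 1, 2, 3, 4, 5, 6, 7}); every edge is covered by a bag; and for each vertex v the set of bags containing v is connected in the bag tree. The decomposition is therefore valid. The largest bag has 3 vertices, so the width is 2.

Yes; width 2.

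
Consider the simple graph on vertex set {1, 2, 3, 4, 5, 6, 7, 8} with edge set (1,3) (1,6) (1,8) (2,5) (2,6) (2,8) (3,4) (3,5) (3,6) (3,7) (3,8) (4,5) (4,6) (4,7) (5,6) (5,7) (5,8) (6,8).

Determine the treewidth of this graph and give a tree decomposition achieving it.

Each bag holds 4 vertices, so the decomposition has width 3, which upper-bounds the treewidth. Conversely, {2, 5, 6, 8} is a clique of size 4, and the vertices of any clique must share a bag in every tree decomposition; so some bag has ≥ 4 vertices and tw(G) ≥ 3. Combining the bounds, tw(G) = 3.

Treewidth 3.
One such decomposition:
Bags: B1 = {3, 5, 6, 8}  B2 = {3, 4, 5, 6}  B3 = {1, 3, 6, 8}  B4 = {2, 5, 6, 8}  B5 = {3, 4, 5, 7}
Tree: B1–B2, B1–B3, B1–B4, B2–B5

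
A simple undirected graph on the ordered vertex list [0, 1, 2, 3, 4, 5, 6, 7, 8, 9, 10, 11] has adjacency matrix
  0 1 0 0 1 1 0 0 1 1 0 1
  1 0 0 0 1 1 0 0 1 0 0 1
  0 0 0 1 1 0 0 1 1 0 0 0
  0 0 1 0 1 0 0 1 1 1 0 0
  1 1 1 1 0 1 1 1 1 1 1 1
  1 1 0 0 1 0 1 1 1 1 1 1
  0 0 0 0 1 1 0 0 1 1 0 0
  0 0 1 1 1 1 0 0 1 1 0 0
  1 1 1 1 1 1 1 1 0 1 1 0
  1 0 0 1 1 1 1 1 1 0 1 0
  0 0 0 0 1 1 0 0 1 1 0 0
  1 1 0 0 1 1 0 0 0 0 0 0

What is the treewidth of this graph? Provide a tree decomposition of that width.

Treewidth 4.
One optimal decomposition is:
Bags: B1 = {4, 5, 6, 8, 9}  B2 = {4, 5, 8, 9, 10}  B3 = {4, 5, 7, 8, 9}  B4 = {0, 4, 5, 8, 9}  B5 = {3, 4, 7, 8, 9}  B6 = {0, 1, 4, 5, 8}  B7 = {2, 3, 4, 7, 8}  B8 = {0, 1, 4, 5, 11}
Tree: B1–B2, B1–B3, B1–B4, B3–B5, B4–B6, B5–B7, B6–B8

The largest bag has 5 vertices, giving width 4; this decomposition certifies tw(G) ≤ 4. Conversely, {2, 3, 4, 7, 8} is a clique of size 5, and the vertices of any clique must share a bag in every tree decomposition; so some bag has ≥ 5 vertices and tw(G) ≥ 4. Therefore the treewidth is 4.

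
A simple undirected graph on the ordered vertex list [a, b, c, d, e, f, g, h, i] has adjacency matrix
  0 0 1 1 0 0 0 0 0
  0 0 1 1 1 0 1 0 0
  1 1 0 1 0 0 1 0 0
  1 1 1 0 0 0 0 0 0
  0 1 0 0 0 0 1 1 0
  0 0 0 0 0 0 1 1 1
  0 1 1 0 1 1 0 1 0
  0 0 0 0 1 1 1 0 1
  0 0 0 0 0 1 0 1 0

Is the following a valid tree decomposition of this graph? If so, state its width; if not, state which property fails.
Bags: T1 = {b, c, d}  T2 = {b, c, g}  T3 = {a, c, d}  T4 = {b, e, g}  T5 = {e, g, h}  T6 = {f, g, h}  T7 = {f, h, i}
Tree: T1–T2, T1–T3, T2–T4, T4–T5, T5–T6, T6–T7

Yes; width 2.

Every vertex of G appears in some bag (union = {a, b, c, d, e, f, g, h, i}); every edge is covered by a bag; and for each vertex v the set of bags containing v is connected in the bag tree. The decomposition is therefore valid. The largest bag has 3 vertices, so the width is 2.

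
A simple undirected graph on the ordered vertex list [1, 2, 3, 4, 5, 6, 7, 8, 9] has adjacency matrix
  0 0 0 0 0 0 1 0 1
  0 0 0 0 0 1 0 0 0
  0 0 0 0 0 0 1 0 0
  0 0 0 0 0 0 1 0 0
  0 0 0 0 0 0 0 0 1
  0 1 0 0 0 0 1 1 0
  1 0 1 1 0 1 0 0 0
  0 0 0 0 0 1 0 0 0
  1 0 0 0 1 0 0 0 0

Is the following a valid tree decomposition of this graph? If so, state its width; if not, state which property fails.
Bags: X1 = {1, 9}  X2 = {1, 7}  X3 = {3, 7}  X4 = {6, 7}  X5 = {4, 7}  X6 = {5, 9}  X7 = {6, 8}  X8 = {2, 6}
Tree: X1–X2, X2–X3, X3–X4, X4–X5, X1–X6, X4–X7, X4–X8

Checking the three conditions: (i) the bags cover all of {1, 2, 3, 4, 5, 6, 7, 8, 9}; (ii) for each edge, some bag contains both endpoints; (iii) the bags containing any fixed vertex form a subtree. All hold, so the decomposition is valid with width 2 − 1 = 1.

Yes; width 1.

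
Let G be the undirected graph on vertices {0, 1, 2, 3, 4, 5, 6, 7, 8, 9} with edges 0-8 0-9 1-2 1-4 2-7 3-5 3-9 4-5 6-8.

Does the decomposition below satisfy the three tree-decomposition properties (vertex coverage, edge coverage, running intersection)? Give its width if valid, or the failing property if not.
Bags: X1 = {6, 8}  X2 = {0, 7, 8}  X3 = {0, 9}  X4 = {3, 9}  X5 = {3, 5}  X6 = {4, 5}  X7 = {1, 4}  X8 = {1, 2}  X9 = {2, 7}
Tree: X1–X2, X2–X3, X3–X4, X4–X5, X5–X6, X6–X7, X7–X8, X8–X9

A tree decomposition must satisfy three properties: every vertex lies in some bag; for every edge, both endpoints lie together in some bag; and for every vertex, the bags containing it form a connected subtree. Here bags containing vertex 7 are not connected in the tree, so the decomposition is invalid.

No — bags containing vertex 7 are not connected in the tree.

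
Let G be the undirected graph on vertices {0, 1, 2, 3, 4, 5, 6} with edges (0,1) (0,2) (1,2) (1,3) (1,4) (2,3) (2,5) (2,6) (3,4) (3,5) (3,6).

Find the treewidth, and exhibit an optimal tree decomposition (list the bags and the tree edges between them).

Treewidth 2.
Bags: B1 = {2, 3, 6}  B2 = {1, 2, 3}  B3 = {0, 1, 2}  B4 = {2, 3, 5}  B5 = {1, 3, 4}
Tree: B1–B2, B2–B3, B2–B4, B2–B5

Each bag holds 3 vertices, so the decomposition has width 2, which upper-bounds the treewidth. For the lower bound, the 3 vertices {0, 1, 2} are pairwise adjacent, and any tree decomposition puts a clique entirely inside one bag — forcing width ≥ 2. Hence tw(G) = 2 exactly.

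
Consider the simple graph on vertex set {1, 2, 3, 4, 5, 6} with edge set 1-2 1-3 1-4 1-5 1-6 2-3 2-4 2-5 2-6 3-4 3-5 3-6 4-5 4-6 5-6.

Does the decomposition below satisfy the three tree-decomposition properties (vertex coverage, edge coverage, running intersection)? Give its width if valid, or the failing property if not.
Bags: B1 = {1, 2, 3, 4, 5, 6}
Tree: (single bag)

Every vertex of G appears in some bag (union = {1, 2, 3, 4, 5, 6}); every edge is covered by a bag; and for each vertex v the set of bags containing v is connected in the bag tree. The decomposition is therefore valid. The largest bag has 6 vertices, so the width is 5.

Yes; width 5.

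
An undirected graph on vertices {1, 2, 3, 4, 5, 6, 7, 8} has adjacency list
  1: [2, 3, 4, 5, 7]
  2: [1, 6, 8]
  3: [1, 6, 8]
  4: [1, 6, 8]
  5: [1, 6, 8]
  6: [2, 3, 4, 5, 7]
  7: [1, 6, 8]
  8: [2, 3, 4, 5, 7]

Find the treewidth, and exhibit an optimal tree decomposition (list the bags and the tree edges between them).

Treewidth 3.
Bags: B1 = {1, 4, 6, 8}  B2 = {1, 3, 6, 8}  B3 = {1, 2, 6, 8}  B4 = {1, 6, 7, 8}  B5 = {1, 5, 6, 8}
Tree: B1–B2, B2–B3, B3–B4, B4–B5

The largest bag has 4 vertices, giving width 3; this decomposition certifies tw(G) ≤ 3. For the lower bound: the 4 vertex sets {1,4}, {3,6}, {8}, {2} are disjoint, each induces a connected subgraph, and every pair is joined by at least one edge of G. Contracting each set to a single vertex therefore yields K_{4} as a minor, and since treewidth is minor-monotone, tw(G) ≥ tw(K_{4}) = 3. Combining the bounds, tw(G) = 3.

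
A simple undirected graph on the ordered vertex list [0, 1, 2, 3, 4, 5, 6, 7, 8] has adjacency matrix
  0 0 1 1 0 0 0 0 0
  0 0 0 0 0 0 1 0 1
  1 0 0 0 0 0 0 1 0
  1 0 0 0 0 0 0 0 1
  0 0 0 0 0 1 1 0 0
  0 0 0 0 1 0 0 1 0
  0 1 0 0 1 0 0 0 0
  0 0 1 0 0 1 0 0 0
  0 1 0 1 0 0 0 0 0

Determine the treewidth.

A width-2 tree decomposition is:
Bags: B1 = {4, 5, 6}  B2 = {1, 5, 6}  B3 = {1, 5, 8}  B4 = {3, 5, 8}  B5 = {0, 3, 5}  B6 = {0, 2, 5}  B7 = {2, 5, 7}
Tree: B1–B2, B2–B3, B3–B4, B4–B5, B5–B6, B6–B7
Each bag holds 3 vertices, so the decomposition has width 2, which upper-bounds the treewidth. Since 5–4–6–1–8–3–0–2–7–5 is a cycle in G, G is not acyclic. Forests are exactly the graphs of treewidth ≤ 1, so tw(G) ≥ 2. The upper and lower bounds meet at 2, so that is the treewidth.

2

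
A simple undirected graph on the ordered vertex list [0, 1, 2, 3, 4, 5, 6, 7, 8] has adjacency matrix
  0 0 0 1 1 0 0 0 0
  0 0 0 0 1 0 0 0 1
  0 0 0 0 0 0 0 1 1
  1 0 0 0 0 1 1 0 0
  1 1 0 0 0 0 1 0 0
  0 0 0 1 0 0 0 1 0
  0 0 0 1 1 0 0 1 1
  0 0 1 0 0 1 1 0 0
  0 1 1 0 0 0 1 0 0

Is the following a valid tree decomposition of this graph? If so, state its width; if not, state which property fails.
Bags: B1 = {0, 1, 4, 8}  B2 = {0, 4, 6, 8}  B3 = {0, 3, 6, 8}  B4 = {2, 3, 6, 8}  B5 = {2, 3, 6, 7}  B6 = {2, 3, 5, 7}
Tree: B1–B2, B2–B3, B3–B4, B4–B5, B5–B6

Yes; width 3.

Vertex coverage: the bags together contain {0, 1, 2, 3, 4, 5, 6, 7, 8}, the full vertex set. Edge coverage: each edge of G has both endpoints in at least one bag. Running intersection: for every vertex, the bags containing it form a connected subtree. All three properties hold, so this is a valid tree decomposition of width max|bag| − 1 = 3, and hence tw(G) ≤ 3.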